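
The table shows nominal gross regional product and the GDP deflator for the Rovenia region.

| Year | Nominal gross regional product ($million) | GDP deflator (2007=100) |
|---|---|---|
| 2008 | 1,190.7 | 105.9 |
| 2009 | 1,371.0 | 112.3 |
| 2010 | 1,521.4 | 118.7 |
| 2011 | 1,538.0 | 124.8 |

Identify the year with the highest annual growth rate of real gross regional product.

2009

2009: real = 1371.0/1.123 = 1220.84; growth vs 2008 (1124.36) = 8.58%.
2010: real = 1521.4/1.187 = 1281.72; growth vs 2009 (1220.84) = 4.99%.
2011: real = 1538.0/1.248 = 1232.37; growth vs 2010 (1281.72) = -3.85%.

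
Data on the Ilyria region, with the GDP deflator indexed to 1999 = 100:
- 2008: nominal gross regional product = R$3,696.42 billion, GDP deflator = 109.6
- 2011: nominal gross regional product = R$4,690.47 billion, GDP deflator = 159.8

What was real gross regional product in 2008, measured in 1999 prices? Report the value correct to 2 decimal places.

R$3,372.65 billion

Real gross regional product = Nominal / (GDP deflator/100) = 3696.42 / 1.096 = 3372.65.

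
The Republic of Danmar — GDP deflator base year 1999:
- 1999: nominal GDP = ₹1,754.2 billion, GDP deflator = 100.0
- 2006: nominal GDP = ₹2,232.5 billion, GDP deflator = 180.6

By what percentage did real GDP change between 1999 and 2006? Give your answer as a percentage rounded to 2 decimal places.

-29.53%

Real GDP 1999 = 1754.2 / 1.000 = 1754.20.
Real GDP 2006 = 2232.5 / 1.806 = 1236.16.
Real growth = 1236.16 / 1754.20 − 1 = -0.2953.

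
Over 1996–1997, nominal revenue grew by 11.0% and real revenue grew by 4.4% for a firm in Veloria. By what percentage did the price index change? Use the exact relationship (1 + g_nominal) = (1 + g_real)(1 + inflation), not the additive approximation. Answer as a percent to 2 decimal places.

(1 + g_nom) = (1 + g_real)(1 + π), so π = 1.1100 / 1.0440 − 1 = 0.06322.

6.32%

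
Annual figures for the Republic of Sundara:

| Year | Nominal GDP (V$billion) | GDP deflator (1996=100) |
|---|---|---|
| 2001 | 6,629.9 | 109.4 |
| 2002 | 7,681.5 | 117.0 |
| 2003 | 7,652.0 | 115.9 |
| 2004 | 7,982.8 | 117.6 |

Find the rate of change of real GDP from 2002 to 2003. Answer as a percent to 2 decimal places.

Real GDP 2002 = 7681.5/1.170 = 6565.38.
Real GDP 2003 = 7652.0/1.159 = 6602.24.
Change = 6602.24/6565.38 − 1 = 0.0056.

0.56%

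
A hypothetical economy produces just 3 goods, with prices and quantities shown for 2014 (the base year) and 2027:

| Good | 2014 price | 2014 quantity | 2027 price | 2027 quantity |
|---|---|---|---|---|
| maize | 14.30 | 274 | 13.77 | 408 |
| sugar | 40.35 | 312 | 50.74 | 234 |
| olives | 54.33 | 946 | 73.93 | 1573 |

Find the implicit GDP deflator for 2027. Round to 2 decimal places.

132.80

Nominal GDP 2027 = 13.77·408 + 50.74·234 + 73.93·1573 = 133783.21.
Real GDP 2027 (at 2014 prices) = 14.30·408 + 40.35·234 + 54.33·1573 = 100737.39.
Deflator = Nominal/Real × 100 = 133783.21/100737.39 × 100 = 132.804.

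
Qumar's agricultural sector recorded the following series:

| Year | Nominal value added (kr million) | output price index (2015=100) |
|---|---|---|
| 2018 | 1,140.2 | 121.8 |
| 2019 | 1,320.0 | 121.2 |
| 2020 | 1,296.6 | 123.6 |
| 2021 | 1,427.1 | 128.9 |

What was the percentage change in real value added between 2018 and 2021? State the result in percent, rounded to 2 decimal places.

Real value added 2018 = 1140.2/1.218 = 936.12.
Real value added 2021 = 1427.1/1.289 = 1107.14.
Change = 1107.14/936.12 − 1 = 0.1827.

18.27%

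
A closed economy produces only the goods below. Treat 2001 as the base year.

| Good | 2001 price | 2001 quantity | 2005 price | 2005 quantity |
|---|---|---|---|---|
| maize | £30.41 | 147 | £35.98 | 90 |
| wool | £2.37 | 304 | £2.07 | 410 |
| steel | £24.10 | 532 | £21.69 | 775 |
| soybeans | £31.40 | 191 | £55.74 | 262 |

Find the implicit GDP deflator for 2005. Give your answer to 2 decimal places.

115.97

Nominal GDP 2005 = 35.98·90 + 2.07·410 + 21.69·775 + 55.74·262 = 35500.53.
Real GDP 2005 (at 2001 prices) = 30.41·90 + 2.37·410 + 24.10·775 + 31.40·262 = 30612.90.
Deflator = Nominal/Real × 100 = 35500.53/30612.90 × 100 = 115.966.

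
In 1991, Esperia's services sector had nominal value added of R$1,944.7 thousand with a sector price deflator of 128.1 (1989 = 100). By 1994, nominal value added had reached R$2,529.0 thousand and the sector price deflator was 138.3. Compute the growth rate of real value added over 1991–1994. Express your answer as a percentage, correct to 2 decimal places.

20.45%

Real value added 1991 = 1944.7 / 1.281 = 1518.11.
Real value added 1994 = 2529.0 / 1.383 = 1828.63.
Real growth = 1828.63 / 1518.11 − 1 = 0.2045.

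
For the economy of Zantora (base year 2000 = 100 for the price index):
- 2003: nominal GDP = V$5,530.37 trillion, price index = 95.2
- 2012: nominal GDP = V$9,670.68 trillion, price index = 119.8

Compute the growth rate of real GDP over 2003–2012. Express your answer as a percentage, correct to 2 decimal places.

Real GDP 2003 = 5530.37 / 0.952 = 5809.21.
Real GDP 2012 = 9670.68 / 1.198 = 8072.35.
Real growth = 8072.35 / 5809.21 − 1 = 0.3896.

38.96%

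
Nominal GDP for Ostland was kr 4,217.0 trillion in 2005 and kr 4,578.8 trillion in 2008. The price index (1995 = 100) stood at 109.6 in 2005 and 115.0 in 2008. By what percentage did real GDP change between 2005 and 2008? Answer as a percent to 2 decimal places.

Deflate each year: 2005 → 4217.0/1.096 = 3847.63; 2008 → 4578.8/1.150 = 3981.57.
So real GDP changed by 3981.57/3847.63 − 1 = 0.0348, i.e. 3.48%.

3.48%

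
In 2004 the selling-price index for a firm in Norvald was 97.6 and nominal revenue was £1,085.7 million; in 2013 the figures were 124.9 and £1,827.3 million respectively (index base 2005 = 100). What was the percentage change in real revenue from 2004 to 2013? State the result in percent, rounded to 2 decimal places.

Deflate each year: 2004 → 1085.7/0.976 = 1112.40; 2013 → 1827.3/1.249 = 1463.01.
So real revenue changed by 1463.01/1112.40 − 1 = 0.3152, i.e. 31.52%.

31.52%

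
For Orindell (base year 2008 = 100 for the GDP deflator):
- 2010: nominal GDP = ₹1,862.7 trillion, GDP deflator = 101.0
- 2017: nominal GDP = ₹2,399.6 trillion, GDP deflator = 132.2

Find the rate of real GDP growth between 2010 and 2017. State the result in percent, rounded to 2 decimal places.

-1.58%

Deflate each year: 2010 → 1862.7/1.010 = 1844.26; 2017 → 2399.6/1.322 = 1815.13.
So real GDP changed by 1815.13/1844.26 − 1 = -0.0158, i.e. -1.58%.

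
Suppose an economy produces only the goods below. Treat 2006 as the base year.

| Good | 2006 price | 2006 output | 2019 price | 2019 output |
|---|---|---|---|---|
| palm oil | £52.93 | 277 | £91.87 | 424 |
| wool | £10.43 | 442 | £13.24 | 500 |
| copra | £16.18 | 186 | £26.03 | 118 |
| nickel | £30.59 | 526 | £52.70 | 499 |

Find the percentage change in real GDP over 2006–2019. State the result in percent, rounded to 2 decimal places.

16.83%

Real GDP 2006 = Nominal GDP 2006 = 52.93·277 + 10.43·442 + 16.18·186 + 30.59·526 = 38371.49.
Real GDP 2019 (at 2006 prices) = 52.93·424 + 10.43·500 + 16.18·118 + 30.59·499 = 44830.97.
Real growth = 44830.97/38371.49 − 1 = 0.1683.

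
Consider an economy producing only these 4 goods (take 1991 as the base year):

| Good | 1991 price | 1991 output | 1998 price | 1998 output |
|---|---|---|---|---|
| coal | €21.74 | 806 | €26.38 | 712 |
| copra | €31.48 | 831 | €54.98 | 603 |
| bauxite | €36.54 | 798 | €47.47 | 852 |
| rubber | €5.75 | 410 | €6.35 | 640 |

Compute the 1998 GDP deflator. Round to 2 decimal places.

139.22

Nominal GDP 1998 = 26.38·712 + 54.98·603 + 47.47·852 + 6.35·640 = 96443.94.
Real GDP 1998 (at 1991 prices) = 21.74·712 + 31.48·603 + 36.54·852 + 5.75·640 = 69273.40.
Deflator = Nominal/Real × 100 = 96443.94/69273.40 × 100 = 139.222.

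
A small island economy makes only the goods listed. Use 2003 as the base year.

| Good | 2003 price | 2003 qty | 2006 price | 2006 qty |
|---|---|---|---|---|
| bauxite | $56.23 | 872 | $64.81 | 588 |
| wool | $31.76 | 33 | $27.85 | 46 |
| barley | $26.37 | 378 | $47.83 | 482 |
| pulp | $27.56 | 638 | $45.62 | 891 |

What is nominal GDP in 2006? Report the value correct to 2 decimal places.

$103090.86

Nominal GDP 2006 = Σ (p_2006 × q_2006) = 64.81·588 + 27.85·46 + 47.83·482 + 45.62·891 = 103090.86.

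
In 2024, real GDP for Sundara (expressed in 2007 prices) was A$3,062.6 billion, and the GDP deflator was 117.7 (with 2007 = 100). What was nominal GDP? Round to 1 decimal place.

A$3,604.7 billion

Nominal GDP = Real × (GDP deflator/100) = 3062.6 × 1.177 = 3604.68.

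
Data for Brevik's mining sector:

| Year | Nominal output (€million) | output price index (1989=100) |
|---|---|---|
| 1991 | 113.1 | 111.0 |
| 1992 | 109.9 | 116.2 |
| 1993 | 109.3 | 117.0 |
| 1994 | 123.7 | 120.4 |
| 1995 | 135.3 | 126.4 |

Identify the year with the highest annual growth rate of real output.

1994

1992: real = 109.9/1.162 = 94.58; growth vs 1991 (101.89) = -7.17%.
1993: real = 109.3/1.170 = 93.42; growth vs 1992 (94.58) = -1.23%.
1994: real = 123.7/1.204 = 102.74; growth vs 1993 (93.42) = 9.98%.
1995: real = 135.3/1.264 = 107.04; growth vs 1994 (102.74) = 4.19%.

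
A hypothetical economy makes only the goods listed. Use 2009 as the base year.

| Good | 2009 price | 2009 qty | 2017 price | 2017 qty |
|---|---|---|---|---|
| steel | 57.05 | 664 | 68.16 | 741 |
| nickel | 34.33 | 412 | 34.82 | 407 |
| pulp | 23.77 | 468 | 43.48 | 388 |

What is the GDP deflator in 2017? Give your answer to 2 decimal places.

124.56

Nominal GDP 2017 = 68.16·741 + 34.82·407 + 43.48·388 = 81548.54.
Real GDP 2017 (at 2009 prices) = 57.05·741 + 34.33·407 + 23.77·388 = 65469.12.
Deflator = Nominal/Real × 100 = 81548.54/65469.12 × 100 = 124.560.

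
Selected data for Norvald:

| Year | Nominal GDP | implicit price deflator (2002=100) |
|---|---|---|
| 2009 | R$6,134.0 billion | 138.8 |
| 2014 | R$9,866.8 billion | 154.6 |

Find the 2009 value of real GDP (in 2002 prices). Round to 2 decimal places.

R$4,419.31 billion

Real GDP = Nominal / (implicit price deflator/100) = 6134.0 / 1.388 = 4419.31.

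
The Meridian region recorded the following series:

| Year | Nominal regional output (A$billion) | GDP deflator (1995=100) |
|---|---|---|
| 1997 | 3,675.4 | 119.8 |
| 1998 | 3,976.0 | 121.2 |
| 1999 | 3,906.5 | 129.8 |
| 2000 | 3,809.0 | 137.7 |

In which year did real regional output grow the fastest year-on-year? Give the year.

1998: real = 3976.0/1.212 = 3280.53; growth vs 1997 (3067.95) = 6.93%.
1999: real = 3906.5/1.298 = 3009.63; growth vs 1998 (3280.53) = -8.26%.
2000: real = 3809.0/1.377 = 2766.16; growth vs 1999 (3009.63) = -8.09%.

1998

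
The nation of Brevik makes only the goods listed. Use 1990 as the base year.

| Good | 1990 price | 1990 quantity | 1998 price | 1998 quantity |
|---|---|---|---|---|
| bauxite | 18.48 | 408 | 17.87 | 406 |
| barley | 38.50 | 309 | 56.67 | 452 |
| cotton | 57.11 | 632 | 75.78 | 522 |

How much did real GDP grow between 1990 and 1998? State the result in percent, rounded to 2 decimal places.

-1.47%

Real GDP 1990 = Nominal GDP 1990 = 18.48·408 + 38.50·309 + 57.11·632 = 55529.86.
Real GDP 1998 (at 1990 prices) = 18.48·406 + 38.50·452 + 57.11·522 = 54716.30.
Real growth = 54716.30/55529.86 − 1 = -0.0147.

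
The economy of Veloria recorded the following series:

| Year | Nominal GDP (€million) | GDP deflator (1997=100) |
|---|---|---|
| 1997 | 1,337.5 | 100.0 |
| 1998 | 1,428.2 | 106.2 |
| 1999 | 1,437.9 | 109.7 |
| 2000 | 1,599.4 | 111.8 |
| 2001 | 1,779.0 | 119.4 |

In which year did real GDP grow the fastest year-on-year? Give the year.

2000

1998: real = 1428.2/1.062 = 1344.82; growth vs 1997 (1337.50) = 0.55%.
1999: real = 1437.9/1.097 = 1310.76; growth vs 1998 (1344.82) = -2.53%.
2000: real = 1599.4/1.118 = 1430.59; growth vs 1999 (1310.76) = 9.14%.
2001: real = 1779.0/1.194 = 1489.95; growth vs 2000 (1430.59) = 4.15%.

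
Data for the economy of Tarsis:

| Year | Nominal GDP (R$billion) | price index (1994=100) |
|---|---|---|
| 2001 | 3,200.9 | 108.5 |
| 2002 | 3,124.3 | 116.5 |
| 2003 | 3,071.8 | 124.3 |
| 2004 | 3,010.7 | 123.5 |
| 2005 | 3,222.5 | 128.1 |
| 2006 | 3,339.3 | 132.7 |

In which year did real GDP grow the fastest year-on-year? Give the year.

2002: real = 3124.3/1.165 = 2681.80; growth vs 2001 (2950.14) = -9.10%.
2003: real = 3071.8/1.243 = 2471.28; growth vs 2002 (2681.80) = -7.85%.
2004: real = 3010.7/1.235 = 2437.81; growth vs 2003 (2471.28) = -1.35%.
2005: real = 3222.5/1.281 = 2515.61; growth vs 2004 (2437.81) = 3.19%.
2006: real = 3339.3/1.327 = 2516.43; growth vs 2005 (2515.61) = 0.03%.

2005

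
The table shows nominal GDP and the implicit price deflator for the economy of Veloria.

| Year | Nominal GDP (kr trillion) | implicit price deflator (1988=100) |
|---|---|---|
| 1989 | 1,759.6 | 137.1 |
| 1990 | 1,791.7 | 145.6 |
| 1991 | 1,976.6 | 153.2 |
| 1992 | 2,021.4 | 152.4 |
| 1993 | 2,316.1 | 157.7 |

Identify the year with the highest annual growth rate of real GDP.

1993

1990: real = 1791.7/1.456 = 1230.56; growth vs 1989 (1283.44) = -4.12%.
1991: real = 1976.6/1.532 = 1290.21; growth vs 1990 (1230.56) = 4.85%.
1992: real = 2021.4/1.524 = 1326.38; growth vs 1991 (1290.21) = 2.80%.
1993: real = 2316.1/1.577 = 1468.67; growth vs 1992 (1326.38) = 10.73%.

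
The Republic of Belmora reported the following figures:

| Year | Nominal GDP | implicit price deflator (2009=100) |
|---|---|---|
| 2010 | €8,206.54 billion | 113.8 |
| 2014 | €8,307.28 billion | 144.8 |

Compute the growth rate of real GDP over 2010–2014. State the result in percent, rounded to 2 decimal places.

-20.44%

Real GDP 2010 = 8206.54 / 1.138 = 7211.37.
Real GDP 2014 = 8307.28 / 1.448 = 5737.07.
Real growth = 5737.07 / 7211.37 − 1 = -0.2044.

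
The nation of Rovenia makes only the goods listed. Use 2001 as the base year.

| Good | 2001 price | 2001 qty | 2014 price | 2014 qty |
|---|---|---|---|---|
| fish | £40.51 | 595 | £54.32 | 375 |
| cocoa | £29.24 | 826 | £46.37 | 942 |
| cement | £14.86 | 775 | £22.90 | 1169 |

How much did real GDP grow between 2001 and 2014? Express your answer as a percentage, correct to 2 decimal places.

0.56%

Real GDP 2001 = Nominal GDP 2001 = 40.51·595 + 29.24·826 + 14.86·775 = 59772.19.
Real GDP 2014 (at 2001 prices) = 40.51·375 + 29.24·942 + 14.86·1169 = 60106.67.
Real growth = 60106.67/59772.19 − 1 = 0.0056.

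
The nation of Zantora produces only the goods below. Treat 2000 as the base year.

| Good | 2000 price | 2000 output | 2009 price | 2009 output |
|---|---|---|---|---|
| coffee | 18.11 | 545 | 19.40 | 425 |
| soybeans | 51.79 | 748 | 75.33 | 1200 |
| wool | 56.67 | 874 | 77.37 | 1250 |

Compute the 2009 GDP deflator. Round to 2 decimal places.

138.86

Nominal GDP 2009 = 19.40·425 + 75.33·1200 + 77.37·1250 = 195353.50.
Real GDP 2009 (at 2000 prices) = 18.11·425 + 51.79·1200 + 56.67·1250 = 140682.25.
Deflator = Nominal/Real × 100 = 195353.50/140682.25 × 100 = 138.862.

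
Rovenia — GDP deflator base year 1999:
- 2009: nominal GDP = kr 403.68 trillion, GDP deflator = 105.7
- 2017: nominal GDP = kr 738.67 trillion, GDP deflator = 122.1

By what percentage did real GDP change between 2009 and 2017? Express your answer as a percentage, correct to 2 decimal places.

58.41%

Real GDP 2009 = 403.68 / 1.057 = 381.91.
Real GDP 2017 = 738.67 / 1.221 = 604.97.
Real growth = 604.97 / 381.91 − 1 = 0.5841.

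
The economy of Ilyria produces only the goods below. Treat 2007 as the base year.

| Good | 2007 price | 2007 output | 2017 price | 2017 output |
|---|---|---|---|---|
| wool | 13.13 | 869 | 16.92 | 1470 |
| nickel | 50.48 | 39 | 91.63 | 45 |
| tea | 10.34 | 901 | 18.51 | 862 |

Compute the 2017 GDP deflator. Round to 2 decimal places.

Nominal GDP 2017 = 16.92·1470 + 91.63·45 + 18.51·862 = 44951.37.
Real GDP 2017 (at 2007 prices) = 13.13·1470 + 50.48·45 + 10.34·862 = 30485.78.
Deflator = Nominal/Real × 100 = 44951.37/30485.78 × 100 = 147.450.

147.45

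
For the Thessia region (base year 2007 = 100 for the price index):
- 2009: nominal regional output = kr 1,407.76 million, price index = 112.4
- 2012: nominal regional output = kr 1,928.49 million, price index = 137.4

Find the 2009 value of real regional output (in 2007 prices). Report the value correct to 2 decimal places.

kr 1,252.46 million

Real regional output = Nominal / (price index/100) = 1407.76 / 1.124 = 1252.46.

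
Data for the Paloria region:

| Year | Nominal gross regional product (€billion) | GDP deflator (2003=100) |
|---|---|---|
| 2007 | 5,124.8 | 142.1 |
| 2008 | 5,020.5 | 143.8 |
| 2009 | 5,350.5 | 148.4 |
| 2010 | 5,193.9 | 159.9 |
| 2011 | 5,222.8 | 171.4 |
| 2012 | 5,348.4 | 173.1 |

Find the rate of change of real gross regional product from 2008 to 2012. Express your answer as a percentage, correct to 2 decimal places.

-11.50%

Real gross regional product 2008 = 5020.5/1.438 = 3491.31.
Real gross regional product 2012 = 5348.4/1.731 = 3089.77.
Change = 3089.77/3491.31 − 1 = -0.1150.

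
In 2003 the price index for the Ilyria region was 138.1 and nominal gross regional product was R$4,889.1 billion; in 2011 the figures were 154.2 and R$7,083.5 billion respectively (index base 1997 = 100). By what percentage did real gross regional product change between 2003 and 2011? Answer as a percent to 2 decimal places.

29.76%

Deflate each year: 2003 → 4889.1/1.381 = 3540.26; 2011 → 7083.5/1.542 = 4593.71.
So real gross regional product changed by 4593.71/3540.26 − 1 = 0.2976, i.e. 29.76%.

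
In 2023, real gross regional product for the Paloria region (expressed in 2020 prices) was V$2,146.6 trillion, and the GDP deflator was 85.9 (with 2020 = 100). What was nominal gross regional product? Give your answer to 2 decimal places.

Nominal gross regional product = Real × (GDP deflator/100) = 2146.6 × 0.859 = 1843.93.

V$1,843.93 trillion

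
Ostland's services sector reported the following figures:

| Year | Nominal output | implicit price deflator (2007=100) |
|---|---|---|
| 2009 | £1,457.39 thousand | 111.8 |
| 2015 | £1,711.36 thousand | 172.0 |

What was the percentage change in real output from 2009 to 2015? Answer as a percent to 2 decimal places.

-23.67%

Deflate each year: 2009 → 1457.39/1.118 = 1303.57; 2015 → 1711.36/1.720 = 994.98.
So real output changed by 994.98/1303.57 − 1 = -0.2367, i.e. -23.67%.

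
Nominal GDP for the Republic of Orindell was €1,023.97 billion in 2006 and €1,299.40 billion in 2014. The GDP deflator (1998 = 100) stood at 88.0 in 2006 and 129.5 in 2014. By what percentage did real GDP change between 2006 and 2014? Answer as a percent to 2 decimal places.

-13.77%

Real GDP 2006 = 1023.97 / 0.880 = 1163.60.
Real GDP 2014 = 1299.40 / 1.295 = 1003.40.
Real growth = 1003.40 / 1163.60 − 1 = -0.1377.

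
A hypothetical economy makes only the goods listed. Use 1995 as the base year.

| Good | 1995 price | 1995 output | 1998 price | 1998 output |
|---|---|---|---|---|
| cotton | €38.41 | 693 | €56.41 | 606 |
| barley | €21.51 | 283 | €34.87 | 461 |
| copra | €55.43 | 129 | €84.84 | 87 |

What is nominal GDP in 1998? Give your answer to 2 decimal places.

Nominal GDP 1998 = Σ (p_1998 × q_1998) = 56.41·606 + 34.87·461 + 84.84·87 = 57640.61.

€57640.61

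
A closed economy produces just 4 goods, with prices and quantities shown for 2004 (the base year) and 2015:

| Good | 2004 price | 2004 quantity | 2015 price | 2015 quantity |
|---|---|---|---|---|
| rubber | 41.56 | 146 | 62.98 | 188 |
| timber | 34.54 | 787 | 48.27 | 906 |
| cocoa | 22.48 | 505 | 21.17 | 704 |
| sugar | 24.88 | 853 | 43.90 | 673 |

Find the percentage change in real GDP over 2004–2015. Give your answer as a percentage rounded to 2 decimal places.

8.89%

Real GDP 2004 = Nominal GDP 2004 = 41.56·146 + 34.54·787 + 22.48·505 + 24.88·853 = 65825.78.
Real GDP 2015 (at 2004 prices) = 41.56·188 + 34.54·906 + 22.48·704 + 24.88·673 = 71676.68.
Real growth = 71676.68/65825.78 − 1 = 0.0889.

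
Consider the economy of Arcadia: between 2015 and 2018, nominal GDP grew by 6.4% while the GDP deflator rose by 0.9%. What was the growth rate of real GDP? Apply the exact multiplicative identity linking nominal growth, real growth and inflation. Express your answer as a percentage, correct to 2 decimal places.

5.45%

(1 + g_nom) = (1 + g_real)(1 + π), so g_real = 1.0640 / 1.0090 − 1 = 0.05451.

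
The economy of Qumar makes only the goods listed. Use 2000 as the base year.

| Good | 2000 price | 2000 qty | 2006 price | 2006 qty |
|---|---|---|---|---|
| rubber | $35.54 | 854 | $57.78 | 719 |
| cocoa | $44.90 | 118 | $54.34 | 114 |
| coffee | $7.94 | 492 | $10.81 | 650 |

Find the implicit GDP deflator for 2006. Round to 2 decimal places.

152.83

Nominal GDP 2006 = 57.78·719 + 54.34·114 + 10.81·650 = 54765.08.
Real GDP 2006 (at 2000 prices) = 35.54·719 + 44.90·114 + 7.94·650 = 35832.86.
Deflator = Nominal/Real × 100 = 54765.08/35832.86 × 100 = 152.835.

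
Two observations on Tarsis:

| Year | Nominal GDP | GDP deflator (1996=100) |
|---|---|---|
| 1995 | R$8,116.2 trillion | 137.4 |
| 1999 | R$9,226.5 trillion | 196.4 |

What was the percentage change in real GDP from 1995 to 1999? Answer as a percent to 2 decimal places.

-20.47%

Real GDP 1995 = 8116.2 / 1.374 = 5906.99.
Real GDP 1999 = 9226.5 / 1.964 = 4697.81.
Real growth = 4697.81 / 5906.99 − 1 = -0.2047.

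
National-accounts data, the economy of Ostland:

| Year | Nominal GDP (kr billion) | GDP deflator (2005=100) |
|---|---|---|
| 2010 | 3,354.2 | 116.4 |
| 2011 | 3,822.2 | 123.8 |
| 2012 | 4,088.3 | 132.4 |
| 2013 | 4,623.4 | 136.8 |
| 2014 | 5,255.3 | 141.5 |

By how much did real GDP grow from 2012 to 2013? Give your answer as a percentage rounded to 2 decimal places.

Real GDP 2012 = 4088.3/1.324 = 3087.84.
Real GDP 2013 = 4623.4/1.368 = 3379.68.
Change = 3379.68/3087.84 − 1 = 0.0945.

9.45%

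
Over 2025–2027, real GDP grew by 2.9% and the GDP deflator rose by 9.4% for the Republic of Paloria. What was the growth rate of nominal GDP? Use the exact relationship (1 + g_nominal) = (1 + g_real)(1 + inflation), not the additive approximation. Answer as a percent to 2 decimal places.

12.57%

(1 + g_nom) = (1 + g_real)(1 + π) = 1.0290 × 1.0940 = 1.12573.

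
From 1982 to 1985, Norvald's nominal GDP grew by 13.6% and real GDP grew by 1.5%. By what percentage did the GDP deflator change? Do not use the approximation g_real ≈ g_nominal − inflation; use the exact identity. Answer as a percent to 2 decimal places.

11.92%

(1 + g_nom) = (1 + g_real)(1 + π), so π = 1.1360 / 1.0150 − 1 = 0.11921.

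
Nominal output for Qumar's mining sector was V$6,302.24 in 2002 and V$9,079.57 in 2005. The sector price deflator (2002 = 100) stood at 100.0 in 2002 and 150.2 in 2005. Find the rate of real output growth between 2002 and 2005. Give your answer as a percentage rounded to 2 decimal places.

Deflate each year: 2002 → 6302.24/1.000 = 6302.24; 2005 → 9079.57/1.502 = 6044.99.
So real output changed by 6044.99/6302.24 − 1 = -0.0408, i.e. -4.08%.

-4.08%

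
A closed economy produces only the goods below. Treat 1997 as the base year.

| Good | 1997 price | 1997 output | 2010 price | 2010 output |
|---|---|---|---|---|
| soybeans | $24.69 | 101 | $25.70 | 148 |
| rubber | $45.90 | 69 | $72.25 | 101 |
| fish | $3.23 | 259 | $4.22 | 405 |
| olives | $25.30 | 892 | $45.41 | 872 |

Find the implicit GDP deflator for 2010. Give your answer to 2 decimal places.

Nominal GDP 2010 = 25.70·148 + 72.25·101 + 4.22·405 + 45.41·872 = 52407.47.
Real GDP 2010 (at 1997 prices) = 24.69·148 + 45.90·101 + 3.23·405 + 25.30·872 = 31659.77.
Deflator = Nominal/Real × 100 = 52407.47/31659.77 × 100 = 165.533.

165.53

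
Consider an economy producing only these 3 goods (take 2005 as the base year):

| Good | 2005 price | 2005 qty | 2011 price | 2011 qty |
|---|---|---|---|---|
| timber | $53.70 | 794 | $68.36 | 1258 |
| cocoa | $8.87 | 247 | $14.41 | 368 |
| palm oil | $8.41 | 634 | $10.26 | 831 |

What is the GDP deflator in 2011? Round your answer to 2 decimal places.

128.30

Nominal GDP 2011 = 68.36·1258 + 14.41·368 + 10.26·831 = 99825.82.
Real GDP 2011 (at 2005 prices) = 53.70·1258 + 8.87·368 + 8.41·831 = 77807.47.
Deflator = Nominal/Real × 100 = 99825.82/77807.47 × 100 = 128.299.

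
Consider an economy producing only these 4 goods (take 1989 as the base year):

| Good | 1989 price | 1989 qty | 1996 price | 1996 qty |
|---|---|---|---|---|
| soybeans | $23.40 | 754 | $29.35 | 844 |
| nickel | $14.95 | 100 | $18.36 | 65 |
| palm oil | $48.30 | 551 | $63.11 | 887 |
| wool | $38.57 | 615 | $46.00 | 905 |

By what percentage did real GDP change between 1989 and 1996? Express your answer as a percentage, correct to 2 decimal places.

41.74%

Real GDP 1989 = Nominal GDP 1989 = 23.40·754 + 14.95·100 + 48.30·551 + 38.57·615 = 69472.45.
Real GDP 1996 (at 1989 prices) = 23.40·844 + 14.95·65 + 48.30·887 + 38.57·905 = 98469.30.
Real growth = 98469.30/69472.45 − 1 = 0.4174.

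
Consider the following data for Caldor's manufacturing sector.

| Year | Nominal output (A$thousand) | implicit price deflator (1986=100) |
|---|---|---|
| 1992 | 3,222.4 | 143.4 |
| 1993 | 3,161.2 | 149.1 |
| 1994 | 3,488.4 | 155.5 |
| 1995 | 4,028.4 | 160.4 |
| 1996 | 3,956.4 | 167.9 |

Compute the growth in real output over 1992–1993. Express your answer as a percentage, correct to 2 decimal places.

Real output 1992 = 3222.4/1.434 = 2247.14.
Real output 1993 = 3161.2/1.491 = 2120.19.
Change = 2120.19/2247.14 − 1 = -0.0565.

-5.65%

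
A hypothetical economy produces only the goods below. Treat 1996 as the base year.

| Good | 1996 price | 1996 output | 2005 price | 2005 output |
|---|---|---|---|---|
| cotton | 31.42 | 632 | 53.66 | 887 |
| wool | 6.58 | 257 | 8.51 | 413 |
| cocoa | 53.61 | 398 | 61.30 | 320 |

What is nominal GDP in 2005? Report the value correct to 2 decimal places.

70727.05

Nominal GDP 2005 = Σ (p_2005 × q_2005) = 53.66·887 + 8.51·413 + 61.30·320 = 70727.05.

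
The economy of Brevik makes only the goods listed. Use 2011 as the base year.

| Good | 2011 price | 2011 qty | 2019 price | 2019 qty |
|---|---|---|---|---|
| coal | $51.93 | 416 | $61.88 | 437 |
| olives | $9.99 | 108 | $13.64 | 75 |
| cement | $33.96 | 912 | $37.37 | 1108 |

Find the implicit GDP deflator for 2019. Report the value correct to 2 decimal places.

113.75

Nominal GDP 2019 = 61.88·437 + 13.64·75 + 37.37·1108 = 69470.52.
Real GDP 2019 (at 2011 prices) = 51.93·437 + 9.99·75 + 33.96·1108 = 61070.34.
Deflator = Nominal/Real × 100 = 69470.52/61070.34 × 100 = 113.755.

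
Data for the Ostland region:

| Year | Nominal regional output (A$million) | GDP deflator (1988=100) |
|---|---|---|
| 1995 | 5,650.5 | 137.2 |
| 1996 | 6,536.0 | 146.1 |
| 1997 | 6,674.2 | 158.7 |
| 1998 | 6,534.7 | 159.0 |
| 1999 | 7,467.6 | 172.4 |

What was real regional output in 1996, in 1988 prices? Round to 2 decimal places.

Real regional output 1996 = 6536.0 / 1.461 = 4473.65.

A$4,473.65 million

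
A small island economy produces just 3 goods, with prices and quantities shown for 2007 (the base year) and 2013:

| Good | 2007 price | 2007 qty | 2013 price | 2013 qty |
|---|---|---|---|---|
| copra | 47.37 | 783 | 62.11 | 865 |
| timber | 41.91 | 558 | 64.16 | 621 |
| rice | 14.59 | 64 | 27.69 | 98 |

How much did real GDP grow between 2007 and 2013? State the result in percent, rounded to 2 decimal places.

11.43%

Real GDP 2007 = Nominal GDP 2007 = 47.37·783 + 41.91·558 + 14.59·64 = 61410.25.
Real GDP 2013 (at 2007 prices) = 47.37·865 + 41.91·621 + 14.59·98 = 68430.98.
Real growth = 68430.98/61410.25 − 1 = 0.1143.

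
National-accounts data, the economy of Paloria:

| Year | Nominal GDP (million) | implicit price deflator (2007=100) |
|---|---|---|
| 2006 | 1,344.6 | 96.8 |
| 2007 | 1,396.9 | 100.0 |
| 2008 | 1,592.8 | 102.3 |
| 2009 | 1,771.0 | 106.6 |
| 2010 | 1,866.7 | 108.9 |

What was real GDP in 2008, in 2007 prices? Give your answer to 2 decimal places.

1,556.99 million

Real GDP 2008 = 1592.8 / 1.023 = 1556.99.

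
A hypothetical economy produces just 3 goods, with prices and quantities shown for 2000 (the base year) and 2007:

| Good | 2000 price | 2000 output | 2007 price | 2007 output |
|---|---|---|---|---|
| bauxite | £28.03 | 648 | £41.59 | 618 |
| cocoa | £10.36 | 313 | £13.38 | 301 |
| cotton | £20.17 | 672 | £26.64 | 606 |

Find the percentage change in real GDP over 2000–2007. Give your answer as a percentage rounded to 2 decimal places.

-6.57%

Real GDP 2000 = Nominal GDP 2000 = 28.03·648 + 10.36·313 + 20.17·672 = 34960.36.
Real GDP 2007 (at 2000 prices) = 28.03·618 + 10.36·301 + 20.17·606 = 32663.92.
Real growth = 32663.92/34960.36 − 1 = -0.0657.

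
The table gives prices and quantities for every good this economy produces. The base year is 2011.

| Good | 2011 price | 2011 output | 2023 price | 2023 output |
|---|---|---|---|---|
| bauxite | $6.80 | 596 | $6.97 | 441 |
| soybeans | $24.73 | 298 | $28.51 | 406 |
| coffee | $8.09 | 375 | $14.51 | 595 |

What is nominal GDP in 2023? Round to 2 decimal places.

Nominal GDP 2023 = Σ (p_2023 × q_2023) = 6.97·441 + 28.51·406 + 14.51·595 = 23282.28.

$23282.28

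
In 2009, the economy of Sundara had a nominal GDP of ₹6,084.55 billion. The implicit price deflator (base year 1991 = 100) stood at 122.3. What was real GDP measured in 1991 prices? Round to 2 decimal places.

Real GDP = Nominal / (implicit price deflator/100) = 6084.55 / 1.223 = 4975.10.

₹4,975.10 billion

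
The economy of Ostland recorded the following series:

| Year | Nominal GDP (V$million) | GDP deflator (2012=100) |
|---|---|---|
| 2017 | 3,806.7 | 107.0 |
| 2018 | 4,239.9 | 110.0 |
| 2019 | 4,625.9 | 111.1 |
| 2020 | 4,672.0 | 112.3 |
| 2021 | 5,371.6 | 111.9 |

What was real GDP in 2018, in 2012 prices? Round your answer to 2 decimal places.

V$3,854.45 million

Real GDP 2018 = 4239.9 / 1.100 = 3854.45.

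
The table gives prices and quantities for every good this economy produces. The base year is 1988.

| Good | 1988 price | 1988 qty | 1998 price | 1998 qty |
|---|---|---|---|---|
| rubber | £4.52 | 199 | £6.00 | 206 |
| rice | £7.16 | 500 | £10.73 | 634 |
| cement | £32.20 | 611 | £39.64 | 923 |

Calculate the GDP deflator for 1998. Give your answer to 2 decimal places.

Nominal GDP 1998 = 6.00·206 + 10.73·634 + 39.64·923 = 44626.54.
Real GDP 1998 (at 1988 prices) = 4.52·206 + 7.16·634 + 32.20·923 = 35191.16.
Deflator = Nominal/Real × 100 = 44626.54/35191.16 × 100 = 126.812.

126.81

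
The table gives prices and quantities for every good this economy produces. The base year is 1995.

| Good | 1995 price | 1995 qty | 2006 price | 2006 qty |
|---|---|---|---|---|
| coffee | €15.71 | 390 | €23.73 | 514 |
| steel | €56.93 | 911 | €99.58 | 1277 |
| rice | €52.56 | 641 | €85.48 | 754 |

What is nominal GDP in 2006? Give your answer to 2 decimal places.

€203812.80

Nominal GDP 2006 = Σ (p_2006 × q_2006) = 23.73·514 + 99.58·1277 + 85.48·754 = 203812.80.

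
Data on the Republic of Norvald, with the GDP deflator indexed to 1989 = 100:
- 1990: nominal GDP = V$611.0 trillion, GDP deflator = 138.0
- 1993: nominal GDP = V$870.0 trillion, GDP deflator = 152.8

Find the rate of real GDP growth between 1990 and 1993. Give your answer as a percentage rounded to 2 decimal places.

28.60%

Real GDP 1990 = 611.0 / 1.380 = 442.75.
Real GDP 1993 = 870.0 / 1.528 = 569.37.
Real growth = 569.37 / 442.75 − 1 = 0.2860.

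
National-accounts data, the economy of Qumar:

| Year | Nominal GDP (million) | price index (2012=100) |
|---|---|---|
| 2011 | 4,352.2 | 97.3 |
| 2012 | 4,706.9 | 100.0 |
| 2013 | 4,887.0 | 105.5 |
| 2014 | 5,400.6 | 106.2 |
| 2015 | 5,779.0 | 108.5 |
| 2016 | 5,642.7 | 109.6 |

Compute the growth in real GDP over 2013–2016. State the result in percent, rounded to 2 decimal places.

11.14%

Real GDP 2013 = 4887.0/1.055 = 4632.23.
Real GDP 2016 = 5642.7/1.096 = 5148.45.
Change = 5148.45/4632.23 − 1 = 0.1114.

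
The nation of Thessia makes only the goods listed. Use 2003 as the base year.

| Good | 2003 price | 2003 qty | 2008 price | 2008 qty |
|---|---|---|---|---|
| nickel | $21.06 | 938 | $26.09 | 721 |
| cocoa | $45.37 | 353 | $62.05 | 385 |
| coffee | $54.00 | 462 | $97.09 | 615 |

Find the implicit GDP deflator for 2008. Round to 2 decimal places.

Nominal GDP 2008 = 26.09·721 + 62.05·385 + 97.09·615 = 102410.49.
Real GDP 2008 (at 2003 prices) = 21.06·721 + 45.37·385 + 54.00·615 = 65861.71.
Deflator = Nominal/Real × 100 = 102410.49/65861.71 × 100 = 155.493.

155.49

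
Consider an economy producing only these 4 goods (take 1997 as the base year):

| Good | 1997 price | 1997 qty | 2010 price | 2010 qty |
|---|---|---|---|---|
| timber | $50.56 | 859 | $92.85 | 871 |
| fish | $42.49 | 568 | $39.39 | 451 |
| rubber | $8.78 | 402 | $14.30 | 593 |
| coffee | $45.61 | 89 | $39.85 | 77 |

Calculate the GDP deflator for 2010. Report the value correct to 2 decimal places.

Nominal GDP 2010 = 92.85·871 + 39.39·451 + 14.30·593 + 39.85·77 = 110185.59.
Real GDP 2010 (at 1997 prices) = 50.56·871 + 42.49·451 + 8.78·593 + 45.61·77 = 71919.26.
Deflator = Nominal/Real × 100 = 110185.59/71919.26 × 100 = 153.207.

153.21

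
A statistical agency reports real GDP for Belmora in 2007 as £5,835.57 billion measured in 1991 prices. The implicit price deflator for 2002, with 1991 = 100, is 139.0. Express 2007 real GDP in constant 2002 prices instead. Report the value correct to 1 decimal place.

Real GDP in 2002 prices = Real GDP in 1991 prices × (P_2002/P_1991) = 5835.57 × 1.390 = 8111.44.

£8,111.4 billion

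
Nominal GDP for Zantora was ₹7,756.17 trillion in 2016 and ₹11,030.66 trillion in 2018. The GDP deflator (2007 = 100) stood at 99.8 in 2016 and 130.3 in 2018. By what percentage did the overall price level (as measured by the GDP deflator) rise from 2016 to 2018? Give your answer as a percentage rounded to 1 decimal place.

30.6%

Price-level change = 130.3 / 99.8 − 1 = 0.3056.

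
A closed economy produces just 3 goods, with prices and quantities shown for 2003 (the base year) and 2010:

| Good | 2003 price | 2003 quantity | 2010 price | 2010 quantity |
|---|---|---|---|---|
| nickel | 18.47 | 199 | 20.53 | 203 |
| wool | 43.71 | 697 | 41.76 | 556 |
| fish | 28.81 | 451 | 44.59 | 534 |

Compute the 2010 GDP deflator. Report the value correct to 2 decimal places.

Nominal GDP 2010 = 20.53·203 + 41.76·556 + 44.59·534 = 51197.21.
Real GDP 2010 (at 2003 prices) = 18.47·203 + 43.71·556 + 28.81·534 = 43436.71.
Deflator = Nominal/Real × 100 = 51197.21/43436.71 × 100 = 117.866.

117.87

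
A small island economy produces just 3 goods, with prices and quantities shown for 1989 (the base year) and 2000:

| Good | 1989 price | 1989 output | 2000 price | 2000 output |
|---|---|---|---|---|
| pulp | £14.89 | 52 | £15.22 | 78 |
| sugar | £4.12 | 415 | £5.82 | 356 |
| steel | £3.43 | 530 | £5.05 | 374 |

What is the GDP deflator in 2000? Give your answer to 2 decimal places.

Nominal GDP 2000 = 15.22·78 + 5.82·356 + 5.05·374 = 5147.78.
Real GDP 2000 (at 1989 prices) = 14.89·78 + 4.12·356 + 3.43·374 = 3910.96.
Deflator = Nominal/Real × 100 = 5147.78/3910.96 × 100 = 131.624.

131.62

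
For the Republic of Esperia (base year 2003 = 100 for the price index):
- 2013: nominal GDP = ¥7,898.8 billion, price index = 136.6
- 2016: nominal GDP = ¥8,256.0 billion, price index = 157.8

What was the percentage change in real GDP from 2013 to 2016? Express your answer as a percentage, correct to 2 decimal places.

-9.52%

Deflate each year: 2013 → 7898.8/1.366 = 5782.43; 2016 → 8256.0/1.578 = 5231.94.
So real GDP changed by 5231.94/5782.43 − 1 = -0.0952, i.e. -9.52%.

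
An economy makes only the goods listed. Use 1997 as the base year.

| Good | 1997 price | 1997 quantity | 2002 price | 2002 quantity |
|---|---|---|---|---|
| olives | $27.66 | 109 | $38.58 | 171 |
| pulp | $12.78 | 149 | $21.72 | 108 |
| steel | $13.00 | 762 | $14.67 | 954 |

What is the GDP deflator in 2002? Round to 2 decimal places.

Nominal GDP 2002 = 38.58·171 + 21.72·108 + 14.67·954 = 22938.12.
Real GDP 2002 (at 1997 prices) = 27.66·171 + 12.78·108 + 13.00·954 = 18512.10.
Deflator = Nominal/Real × 100 = 22938.12/18512.10 × 100 = 123.909.

123.91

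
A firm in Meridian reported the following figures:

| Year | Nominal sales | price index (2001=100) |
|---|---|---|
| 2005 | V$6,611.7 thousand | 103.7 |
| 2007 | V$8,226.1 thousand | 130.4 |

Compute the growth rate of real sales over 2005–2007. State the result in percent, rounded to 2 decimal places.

Real sales 2005 = 6611.7 / 1.037 = 6375.80.
Real sales 2007 = 8226.1 / 1.304 = 6308.36.
Real growth = 6308.36 / 6375.80 − 1 = -0.0106.

-1.06%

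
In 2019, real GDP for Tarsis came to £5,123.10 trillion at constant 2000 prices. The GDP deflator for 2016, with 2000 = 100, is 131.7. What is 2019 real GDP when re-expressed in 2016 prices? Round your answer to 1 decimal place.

Real GDP in 2016 prices = Real GDP in 2000 prices × (P_2016/P_2000) = 5123.10 × 1.317 = 6747.12.

£6,747.1 trillion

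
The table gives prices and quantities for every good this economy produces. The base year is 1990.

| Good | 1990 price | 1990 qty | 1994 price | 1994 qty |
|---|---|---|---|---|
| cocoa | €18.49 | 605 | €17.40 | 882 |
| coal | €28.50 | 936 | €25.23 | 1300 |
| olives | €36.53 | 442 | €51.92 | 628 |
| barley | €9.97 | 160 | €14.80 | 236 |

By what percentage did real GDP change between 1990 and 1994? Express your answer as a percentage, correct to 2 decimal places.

Real GDP 1990 = Nominal GDP 1990 = 18.49·605 + 28.50·936 + 36.53·442 + 9.97·160 = 55603.91.
Real GDP 1994 (at 1990 prices) = 18.49·882 + 28.50·1300 + 36.53·628 + 9.97·236 = 78651.94.
Real growth = 78651.94/55603.91 − 1 = 0.4145.

41.45%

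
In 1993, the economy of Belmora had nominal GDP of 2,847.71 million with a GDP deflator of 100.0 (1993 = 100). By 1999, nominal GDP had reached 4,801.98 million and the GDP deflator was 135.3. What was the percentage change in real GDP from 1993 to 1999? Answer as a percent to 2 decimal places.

24.63%

Real GDP 1993 = 2847.71 / 1.000 = 2847.71.
Real GDP 1999 = 4801.98 / 1.353 = 3549.14.
Real growth = 3549.14 / 2847.71 − 1 = 0.2463.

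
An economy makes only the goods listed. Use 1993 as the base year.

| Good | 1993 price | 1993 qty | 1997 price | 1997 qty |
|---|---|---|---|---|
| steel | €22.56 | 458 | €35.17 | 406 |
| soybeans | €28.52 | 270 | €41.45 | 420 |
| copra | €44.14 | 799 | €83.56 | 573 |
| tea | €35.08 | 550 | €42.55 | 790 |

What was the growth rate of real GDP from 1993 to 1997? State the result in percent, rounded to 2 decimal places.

Real GDP 1993 = Nominal GDP 1993 = 22.56·458 + 28.52·270 + 44.14·799 + 35.08·550 = 72594.74.
Real GDP 1997 (at 1993 prices) = 22.56·406 + 28.52·420 + 44.14·573 + 35.08·790 = 74143.18.
Real growth = 74143.18/72594.74 − 1 = 0.0213.

2.13%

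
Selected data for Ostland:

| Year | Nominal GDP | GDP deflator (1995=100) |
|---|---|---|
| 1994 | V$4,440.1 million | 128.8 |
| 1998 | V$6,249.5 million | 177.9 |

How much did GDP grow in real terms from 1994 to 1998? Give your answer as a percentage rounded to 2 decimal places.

Real GDP 1994 = 4440.1 / 1.288 = 3447.28.
Real GDP 1998 = 6249.5 / 1.779 = 3512.93.
Real growth = 3512.93 / 3447.28 − 1 = 0.0190.

1.90%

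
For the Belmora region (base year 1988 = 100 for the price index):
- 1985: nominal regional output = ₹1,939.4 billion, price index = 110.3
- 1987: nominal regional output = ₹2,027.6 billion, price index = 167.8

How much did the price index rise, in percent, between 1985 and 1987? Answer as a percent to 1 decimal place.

Price-level change = 167.8 / 110.3 − 1 = 0.5213.

52.1%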